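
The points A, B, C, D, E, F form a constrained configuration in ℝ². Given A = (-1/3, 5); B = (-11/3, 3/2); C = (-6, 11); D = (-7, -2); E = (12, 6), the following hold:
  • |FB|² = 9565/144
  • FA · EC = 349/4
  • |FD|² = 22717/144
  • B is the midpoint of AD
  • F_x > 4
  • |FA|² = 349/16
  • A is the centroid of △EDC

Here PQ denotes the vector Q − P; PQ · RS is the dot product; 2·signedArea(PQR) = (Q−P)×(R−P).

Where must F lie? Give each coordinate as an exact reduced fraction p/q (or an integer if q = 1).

1. F_x = 25/6  [line 18·x + -5·y + -225/4 = 0 ∩ |FB|² = 9565/144]
2. F_y = 15/4  [line 18·x + -5·y + -225/4 = 0 ∩ |FB|² = 9565/144]
   → F = (25/6, 15/4)

F = (25/6, 15/4)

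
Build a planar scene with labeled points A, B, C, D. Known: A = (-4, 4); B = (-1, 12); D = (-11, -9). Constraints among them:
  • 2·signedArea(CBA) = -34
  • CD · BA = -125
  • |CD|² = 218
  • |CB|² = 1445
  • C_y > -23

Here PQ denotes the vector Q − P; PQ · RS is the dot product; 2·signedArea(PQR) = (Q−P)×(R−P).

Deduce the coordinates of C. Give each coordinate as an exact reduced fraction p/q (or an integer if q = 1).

1. C_x = -18  [CD · BA = -125 ∩ 2·signedArea(CBA) = -34]
2. C_y = -22  [CD · BA = -125 ∩ 2·signedArea(CBA) = -34]
   → C = (-18, -22)

C = (-18, -22)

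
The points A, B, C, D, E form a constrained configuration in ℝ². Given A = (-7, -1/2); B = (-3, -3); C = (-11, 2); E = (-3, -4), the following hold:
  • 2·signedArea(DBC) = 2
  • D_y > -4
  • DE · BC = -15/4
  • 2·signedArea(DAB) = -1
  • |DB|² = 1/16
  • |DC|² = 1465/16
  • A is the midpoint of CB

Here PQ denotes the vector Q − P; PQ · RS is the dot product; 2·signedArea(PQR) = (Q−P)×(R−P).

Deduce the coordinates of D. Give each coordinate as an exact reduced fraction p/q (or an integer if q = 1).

1. D_x = -3  [2·signedArea(DAB) = -1 ∩ DE · BC = -15/4]
2. D_y = -13/4  [2·signedArea(DAB) = -1 ∩ DE · BC = -15/4]
   → D = (-3, -13/4)

D = (-3, -13/4)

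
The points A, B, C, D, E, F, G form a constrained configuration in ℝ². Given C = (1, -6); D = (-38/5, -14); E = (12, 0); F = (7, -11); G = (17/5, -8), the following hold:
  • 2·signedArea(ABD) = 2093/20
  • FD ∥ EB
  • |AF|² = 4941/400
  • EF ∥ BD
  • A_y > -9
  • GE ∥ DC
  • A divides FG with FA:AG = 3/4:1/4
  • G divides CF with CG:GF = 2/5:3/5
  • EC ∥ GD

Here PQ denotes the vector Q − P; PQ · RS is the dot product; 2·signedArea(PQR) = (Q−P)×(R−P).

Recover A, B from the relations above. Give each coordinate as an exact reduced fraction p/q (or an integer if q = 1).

A = (43/10, -35/4)
B = (-13/5, -3)

1. A_x = 43/10  [A divides FG with FA:AG = 3/4:1/4]
2. A_y = -35/4  [A divides FG with FA:AG = 3/4:1/4]
   → A = (43/10, -35/4)
3. B_x = -13/5  [EF ∥ BD ∩ FD ∥ EB]
4. B_y = -3  [EF ∥ BD ∩ FD ∥ EB]
   → B = (-13/5, -3)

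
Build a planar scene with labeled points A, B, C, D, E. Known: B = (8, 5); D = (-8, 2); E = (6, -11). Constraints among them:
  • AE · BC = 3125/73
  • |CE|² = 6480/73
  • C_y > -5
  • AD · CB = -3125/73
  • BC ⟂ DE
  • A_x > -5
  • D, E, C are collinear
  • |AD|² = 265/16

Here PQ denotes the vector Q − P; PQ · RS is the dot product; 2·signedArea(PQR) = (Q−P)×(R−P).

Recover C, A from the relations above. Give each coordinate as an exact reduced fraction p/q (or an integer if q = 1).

A = (-4, 11/4)
C = (-66/73, -335/73)

1. C_x = -66/73  [D, E, C are collinear ∩ BC ⟂ DE]
2. C_y = -335/73  [D, E, C are collinear ∩ BC ⟂ DE]
   → C = (-66/73, -335/73)
3. A_x = -4  [line -650/73·x + -700/73·y + -675/73 = 0 ∩ |AD|² = 265/16]
4. A_y = 11/4  [line -650/73·x + -700/73·y + -675/73 = 0 ∩ |AD|² = 265/16]
   → A = (-4, 11/4)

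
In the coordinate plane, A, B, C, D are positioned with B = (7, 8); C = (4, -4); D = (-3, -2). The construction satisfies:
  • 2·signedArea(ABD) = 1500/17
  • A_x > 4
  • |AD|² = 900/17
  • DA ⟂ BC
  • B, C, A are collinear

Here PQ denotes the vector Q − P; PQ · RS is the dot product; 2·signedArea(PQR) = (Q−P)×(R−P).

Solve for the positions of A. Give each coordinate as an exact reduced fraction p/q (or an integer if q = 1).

A = (69/17, -64/17)

1. A_x = 69/17  [B, C, A are collinear ∩ DA ⟂ BC]
2. A_y = -64/17  [B, C, A are collinear ∩ DA ⟂ BC]
   → A = (69/17, -64/17)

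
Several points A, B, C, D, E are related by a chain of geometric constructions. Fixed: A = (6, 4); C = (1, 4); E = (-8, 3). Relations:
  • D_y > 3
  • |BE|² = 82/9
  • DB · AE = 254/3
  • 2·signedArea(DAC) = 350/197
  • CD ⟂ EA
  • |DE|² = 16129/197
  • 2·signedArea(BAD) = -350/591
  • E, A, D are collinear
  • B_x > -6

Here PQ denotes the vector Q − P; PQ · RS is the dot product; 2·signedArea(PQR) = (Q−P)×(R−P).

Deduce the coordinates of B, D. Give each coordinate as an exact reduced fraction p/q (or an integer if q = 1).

B = (-5, 10/3)
D = (202/197, 718/197)

1. D_x = 202/197  [E, A, D are collinear ∩ CD ⟂ EA]
2. D_y = 718/197  [E, A, D are collinear ∩ CD ⟂ EA]
   → D = (202/197, 718/197)
3. B_x = -5  [2·signedArea(BAD) = -350/591 ∩ DB · AE = 254/3]
4. B_y = 10/3  [2·signedArea(BAD) = -350/591 ∩ DB · AE = 254/3]
   → B = (-5, 10/3)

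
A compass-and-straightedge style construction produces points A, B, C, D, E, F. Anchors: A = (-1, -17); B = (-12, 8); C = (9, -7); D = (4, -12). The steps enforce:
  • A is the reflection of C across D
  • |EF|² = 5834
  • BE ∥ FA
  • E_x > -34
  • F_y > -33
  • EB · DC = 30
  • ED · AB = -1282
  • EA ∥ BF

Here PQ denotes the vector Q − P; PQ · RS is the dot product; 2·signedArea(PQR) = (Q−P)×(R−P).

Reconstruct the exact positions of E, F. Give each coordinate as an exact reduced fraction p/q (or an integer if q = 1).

E = (-33, 23)
F = (20, -32)

1. E_x = -33  [ED · AB = -1282 ∩ EB · DC = 30]
2. E_y = 23  [ED · AB = -1282 ∩ EB · DC = 30]
   → E = (-33, 23)
3. F_x = 20  [BE ∥ FA ∩ EA ∥ BF]
4. F_y = -32  [BE ∥ FA ∩ EA ∥ BF]
   → F = (20, -32)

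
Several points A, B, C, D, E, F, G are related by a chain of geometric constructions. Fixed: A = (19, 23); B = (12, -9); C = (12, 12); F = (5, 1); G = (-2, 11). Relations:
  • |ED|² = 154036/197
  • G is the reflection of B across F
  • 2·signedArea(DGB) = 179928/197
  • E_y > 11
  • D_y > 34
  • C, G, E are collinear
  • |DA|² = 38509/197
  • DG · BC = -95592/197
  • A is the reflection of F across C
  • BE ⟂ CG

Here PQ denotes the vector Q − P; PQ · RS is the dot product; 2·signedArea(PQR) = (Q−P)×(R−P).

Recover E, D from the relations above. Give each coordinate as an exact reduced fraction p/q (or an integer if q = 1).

1. E_x = 2070/197  [C, G, E are collinear ∩ BE ⟂ CG]
2. E_y = 2343/197  [C, G, E are collinear ∩ BE ⟂ CG]
   → E = (2070/197, 2343/197)
3. D_x = 5416/197  [DG · BC = -95592/197 ∩ 2·signedArea(DGB) = 179928/197]
4. D_y = 6719/197  [DG · BC = -95592/197 ∩ 2·signedArea(DGB) = 179928/197]
   → D = (5416/197, 6719/197)

D = (5416/197, 6719/197)
E = (2070/197, 2343/197)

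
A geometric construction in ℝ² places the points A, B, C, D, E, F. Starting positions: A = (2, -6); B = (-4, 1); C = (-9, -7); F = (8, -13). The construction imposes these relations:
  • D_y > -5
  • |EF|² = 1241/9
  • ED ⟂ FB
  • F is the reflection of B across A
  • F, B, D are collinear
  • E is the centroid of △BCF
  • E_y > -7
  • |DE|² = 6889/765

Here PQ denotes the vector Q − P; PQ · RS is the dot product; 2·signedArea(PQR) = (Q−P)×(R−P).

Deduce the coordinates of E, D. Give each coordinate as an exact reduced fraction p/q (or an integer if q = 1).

1. E_x = -5/3  [E is the centroid of △BCF]
2. E_y = -19/3  [E is the centroid of △BCF]
   → E = (-5/3, -19/3)
3. D_x = 52/85  [F, B, D are collinear ∩ ED ⟂ FB]
4. D_y = -1117/255  [F, B, D are collinear ∩ ED ⟂ FB]
   → D = (52/85, -1117/255)

D = (52/85, -1117/255)
E = (-5/3, -19/3)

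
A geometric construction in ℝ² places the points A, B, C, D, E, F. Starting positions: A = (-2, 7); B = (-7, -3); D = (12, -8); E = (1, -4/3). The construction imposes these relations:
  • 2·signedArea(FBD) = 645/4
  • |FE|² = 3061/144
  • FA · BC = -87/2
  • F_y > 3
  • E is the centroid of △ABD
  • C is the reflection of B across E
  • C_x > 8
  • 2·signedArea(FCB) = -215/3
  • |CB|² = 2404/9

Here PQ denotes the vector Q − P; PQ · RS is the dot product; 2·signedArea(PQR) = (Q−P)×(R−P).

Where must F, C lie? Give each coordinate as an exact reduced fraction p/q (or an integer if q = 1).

C = (9, 1/3)
F = (3/2, 13/4)

1. F_x = 3/2  [line 5·x + 19·y + -277/4 = 0 ∩ |FE|² = 3061/144]
2. F_y = 13/4  [line 5·x + 19·y + -277/4 = 0 ∩ |FE|² = 3061/144]
   → F = (3/2, 13/4)
3. C_x = 9  [C is the reflection of B across E]
4. C_y = 1/3  [C is the reflection of B across E]
   → C = (9, 1/3)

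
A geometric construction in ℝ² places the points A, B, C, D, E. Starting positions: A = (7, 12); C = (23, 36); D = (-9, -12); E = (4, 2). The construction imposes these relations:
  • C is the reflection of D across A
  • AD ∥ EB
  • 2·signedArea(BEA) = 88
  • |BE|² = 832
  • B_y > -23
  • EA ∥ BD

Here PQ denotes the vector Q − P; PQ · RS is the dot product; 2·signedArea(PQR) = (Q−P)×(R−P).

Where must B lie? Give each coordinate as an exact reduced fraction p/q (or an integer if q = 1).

B = (-12, -22)

1. B_x = -12  [EA ∥ BD ∩ AD ∥ EB]
2. B_y = -22  [EA ∥ BD ∩ AD ∥ EB]
   → B = (-12, -22)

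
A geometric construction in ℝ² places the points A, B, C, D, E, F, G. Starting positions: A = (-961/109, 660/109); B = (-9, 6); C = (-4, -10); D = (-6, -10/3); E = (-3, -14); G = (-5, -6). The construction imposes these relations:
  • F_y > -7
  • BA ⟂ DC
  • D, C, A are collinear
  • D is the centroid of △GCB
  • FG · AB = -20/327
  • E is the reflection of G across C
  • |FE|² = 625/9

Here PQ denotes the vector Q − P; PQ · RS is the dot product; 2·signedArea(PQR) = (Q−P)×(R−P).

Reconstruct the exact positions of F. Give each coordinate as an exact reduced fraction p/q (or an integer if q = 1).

1. F_x = -16/3  [line 20/109·x + 6/109·y + 428/327 = 0 ∩ |FE|² = 625/9]
2. F_y = -6  [line 20/109·x + 6/109·y + 428/327 = 0 ∩ |FE|² = 625/9]
   → F = (-16/3, -6)

F = (-16/3, -6)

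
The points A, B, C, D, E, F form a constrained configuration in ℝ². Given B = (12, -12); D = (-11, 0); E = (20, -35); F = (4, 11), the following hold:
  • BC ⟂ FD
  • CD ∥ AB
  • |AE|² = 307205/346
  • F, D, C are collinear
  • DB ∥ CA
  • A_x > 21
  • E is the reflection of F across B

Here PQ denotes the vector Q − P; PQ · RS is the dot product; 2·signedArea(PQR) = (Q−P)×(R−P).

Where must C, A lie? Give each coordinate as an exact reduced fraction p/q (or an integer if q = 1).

A = (7347/346, -1809/346)
C = (-611/346, 2343/346)

1. C_x = -611/346  [F, D, C are collinear ∩ BC ⟂ FD]
2. C_y = 2343/346  [F, D, C are collinear ∩ BC ⟂ FD]
   → C = (-611/346, 2343/346)
3. A_x = 7347/346  [CD ∥ AB ∩ DB ∥ CA]
4. A_y = -1809/346  [CD ∥ AB ∩ DB ∥ CA]
   → A = (7347/346, -1809/346)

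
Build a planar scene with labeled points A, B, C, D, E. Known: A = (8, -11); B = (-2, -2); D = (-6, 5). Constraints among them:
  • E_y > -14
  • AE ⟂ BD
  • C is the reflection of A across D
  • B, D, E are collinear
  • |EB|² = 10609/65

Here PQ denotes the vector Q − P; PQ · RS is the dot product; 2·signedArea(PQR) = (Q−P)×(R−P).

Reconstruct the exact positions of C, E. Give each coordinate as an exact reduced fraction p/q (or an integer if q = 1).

C = (-20, 21)
E = (282/65, -851/65)

1. C_x = -20  [C is the reflection of A across D]
2. C_y = 21  [C is the reflection of A across D]
   → C = (-20, 21)
3. E_x = 282/65  [B, D, E are collinear ∩ AE ⟂ BD]
4. E_y = -851/65  [B, D, E are collinear ∩ AE ⟂ BD]
   → E = (282/65, -851/65)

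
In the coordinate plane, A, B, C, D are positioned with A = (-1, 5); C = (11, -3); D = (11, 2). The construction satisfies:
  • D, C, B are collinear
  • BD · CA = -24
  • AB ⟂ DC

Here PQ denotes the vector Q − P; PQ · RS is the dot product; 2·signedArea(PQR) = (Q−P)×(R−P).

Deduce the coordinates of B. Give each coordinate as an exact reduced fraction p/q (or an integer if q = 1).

B = (11, 5)

1. B_x = 11  [D, C, B are collinear ∩ AB ⟂ DC]
2. B_y = 5  [D, C, B are collinear ∩ AB ⟂ DC]
   → B = (11, 5)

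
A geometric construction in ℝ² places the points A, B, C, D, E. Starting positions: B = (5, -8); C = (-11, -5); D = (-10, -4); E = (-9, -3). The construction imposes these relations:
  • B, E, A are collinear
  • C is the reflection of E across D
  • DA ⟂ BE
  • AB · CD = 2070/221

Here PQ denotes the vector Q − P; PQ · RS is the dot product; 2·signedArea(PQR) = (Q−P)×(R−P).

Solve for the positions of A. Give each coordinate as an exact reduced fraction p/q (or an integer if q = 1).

A = (-2115/221, -618/221)

1. A_x = -2115/221  [B, E, A are collinear ∩ DA ⟂ BE]
2. A_y = -618/221  [B, E, A are collinear ∩ DA ⟂ BE]
   → A = (-2115/221, -618/221)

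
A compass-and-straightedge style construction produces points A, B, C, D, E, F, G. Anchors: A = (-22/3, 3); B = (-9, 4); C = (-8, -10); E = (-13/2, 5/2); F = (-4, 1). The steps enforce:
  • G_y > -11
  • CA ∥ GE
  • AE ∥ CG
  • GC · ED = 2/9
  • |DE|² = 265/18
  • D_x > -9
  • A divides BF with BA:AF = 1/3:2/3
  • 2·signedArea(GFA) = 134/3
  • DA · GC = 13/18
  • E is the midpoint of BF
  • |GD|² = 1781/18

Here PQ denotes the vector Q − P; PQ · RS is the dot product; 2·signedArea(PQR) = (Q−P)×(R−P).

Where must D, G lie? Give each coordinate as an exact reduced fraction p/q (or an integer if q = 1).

1. G_x = -43/6  [CA ∥ GE ∩ AE ∥ CG]
2. G_y = -21/2  [CA ∥ GE ∩ AE ∥ CG]
   → G = (-43/6, -21/2)
3. D_x = -26/3  [line 5/6·x + -1/2·y + 62/9 = 0 ∩ |GD|² = 1781/18]
4. D_y = -2/3  [line 5/6·x + -1/2·y + 62/9 = 0 ∩ |GD|² = 1781/18]
   → D = (-26/3, -2/3)

D = (-26/3, -2/3)
G = (-43/6, -21/2)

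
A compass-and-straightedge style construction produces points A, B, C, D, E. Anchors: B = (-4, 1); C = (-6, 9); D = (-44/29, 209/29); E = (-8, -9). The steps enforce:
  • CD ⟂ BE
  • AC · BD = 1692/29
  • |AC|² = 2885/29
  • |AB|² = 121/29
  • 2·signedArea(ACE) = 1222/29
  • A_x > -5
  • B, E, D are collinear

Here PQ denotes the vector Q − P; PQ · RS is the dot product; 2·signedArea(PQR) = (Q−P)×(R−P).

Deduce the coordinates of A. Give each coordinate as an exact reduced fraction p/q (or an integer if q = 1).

1. A_x = -138/29  [2·signedArea(ACE) = 1222/29 ∩ AC · BD = 1692/29]
2. A_y = -26/29  [2·signedArea(ACE) = 1222/29 ∩ AC · BD = 1692/29]
   → A = (-138/29, -26/29)

A = (-138/29, -26/29)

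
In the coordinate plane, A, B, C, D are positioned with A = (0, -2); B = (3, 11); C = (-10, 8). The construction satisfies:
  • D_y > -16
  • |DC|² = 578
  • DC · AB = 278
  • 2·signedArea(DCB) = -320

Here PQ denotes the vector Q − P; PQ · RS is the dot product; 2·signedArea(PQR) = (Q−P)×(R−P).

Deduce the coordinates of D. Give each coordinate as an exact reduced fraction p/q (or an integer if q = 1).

1. D_x = -3  [DC · AB = 278 ∩ 2·signedArea(DCB) = -320]
2. D_y = -15  [DC · AB = 278 ∩ 2·signedArea(DCB) = -320]
   → D = (-3, -15)

D = (-3, -15)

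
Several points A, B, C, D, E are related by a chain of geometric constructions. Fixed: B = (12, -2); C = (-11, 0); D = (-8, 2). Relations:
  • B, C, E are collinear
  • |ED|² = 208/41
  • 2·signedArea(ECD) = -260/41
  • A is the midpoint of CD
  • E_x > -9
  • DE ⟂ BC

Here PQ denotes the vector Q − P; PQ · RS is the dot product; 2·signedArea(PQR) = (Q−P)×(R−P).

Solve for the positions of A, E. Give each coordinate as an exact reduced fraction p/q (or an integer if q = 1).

A = (-19/2, 1)
E = (-336/41, -10/41)

1. A_x = -19/2  [A is the midpoint of CD]
2. A_y = 1  [A is the midpoint of CD]
   → A = (-19/2, 1)
3. E_x = -336/41  [B, C, E are collinear ∩ DE ⟂ BC]
4. E_y = -10/41  [B, C, E are collinear ∩ DE ⟂ BC]
   → E = (-336/41, -10/41)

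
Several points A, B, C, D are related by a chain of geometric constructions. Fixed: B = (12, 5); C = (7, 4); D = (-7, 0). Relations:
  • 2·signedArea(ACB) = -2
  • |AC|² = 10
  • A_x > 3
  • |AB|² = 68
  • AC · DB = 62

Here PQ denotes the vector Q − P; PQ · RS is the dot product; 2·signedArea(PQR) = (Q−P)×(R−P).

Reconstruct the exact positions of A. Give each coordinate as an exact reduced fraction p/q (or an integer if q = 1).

A = (4, 3)

1. A_x = 4  [2·signedArea(ACB) = -2 ∩ AC · DB = 62]
2. A_y = 3  [2·signedArea(ACB) = -2 ∩ AC · DB = 62]
   → A = (4, 3)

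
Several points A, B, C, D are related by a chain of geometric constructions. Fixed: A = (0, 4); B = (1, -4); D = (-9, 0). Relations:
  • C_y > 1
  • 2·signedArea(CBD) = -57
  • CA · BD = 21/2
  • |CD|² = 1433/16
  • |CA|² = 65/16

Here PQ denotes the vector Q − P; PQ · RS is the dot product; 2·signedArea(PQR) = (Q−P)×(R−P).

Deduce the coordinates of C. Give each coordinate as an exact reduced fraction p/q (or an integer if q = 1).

C = (1/4, 2)

1. C_x = 1/4  [CA · BD = 21/2 ∩ 2·signedArea(CBD) = -57]
2. C_y = 2  [CA · BD = 21/2 ∩ 2·signedArea(CBD) = -57]
   → C = (1/4, 2)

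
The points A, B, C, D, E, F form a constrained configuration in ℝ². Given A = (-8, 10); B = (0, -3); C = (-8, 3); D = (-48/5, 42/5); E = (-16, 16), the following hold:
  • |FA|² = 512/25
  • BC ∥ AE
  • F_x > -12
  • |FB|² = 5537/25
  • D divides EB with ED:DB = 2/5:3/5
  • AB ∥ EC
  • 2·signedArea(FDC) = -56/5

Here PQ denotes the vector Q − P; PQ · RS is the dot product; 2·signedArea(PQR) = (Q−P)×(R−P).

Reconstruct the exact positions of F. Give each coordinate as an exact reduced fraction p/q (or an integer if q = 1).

F = (-56/5, 34/5)

1. F_x = -56/5  [line 27/5·x + 8/5·y + 248/5 = 0 ∩ |FA|² = 512/25]
2. F_y = 34/5  [line 27/5·x + 8/5·y + 248/5 = 0 ∩ |FA|² = 512/25]
   → F = (-56/5, 34/5)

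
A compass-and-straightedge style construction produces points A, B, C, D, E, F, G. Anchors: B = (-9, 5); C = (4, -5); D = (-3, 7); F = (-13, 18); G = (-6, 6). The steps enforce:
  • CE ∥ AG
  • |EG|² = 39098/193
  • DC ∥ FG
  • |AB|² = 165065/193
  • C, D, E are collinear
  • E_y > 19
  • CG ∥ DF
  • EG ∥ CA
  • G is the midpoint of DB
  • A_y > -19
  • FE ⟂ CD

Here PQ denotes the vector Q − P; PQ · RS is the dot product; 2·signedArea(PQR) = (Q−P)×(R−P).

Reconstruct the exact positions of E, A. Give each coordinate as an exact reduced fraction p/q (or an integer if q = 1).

1. E_x = -1993/193  [C, D, E are collinear ∩ FE ⟂ CD]
2. E_y = 3775/193  [C, D, E are collinear ∩ FE ⟂ CD]
   → E = (-1993/193, 3775/193)
3. A_x = 1607/193  [CE ∥ AG ∩ EG ∥ CA]
4. A_y = -3582/193  [CE ∥ AG ∩ EG ∥ CA]
   → A = (1607/193, -3582/193)

A = (1607/193, -3582/193)
E = (-1993/193, 3775/193)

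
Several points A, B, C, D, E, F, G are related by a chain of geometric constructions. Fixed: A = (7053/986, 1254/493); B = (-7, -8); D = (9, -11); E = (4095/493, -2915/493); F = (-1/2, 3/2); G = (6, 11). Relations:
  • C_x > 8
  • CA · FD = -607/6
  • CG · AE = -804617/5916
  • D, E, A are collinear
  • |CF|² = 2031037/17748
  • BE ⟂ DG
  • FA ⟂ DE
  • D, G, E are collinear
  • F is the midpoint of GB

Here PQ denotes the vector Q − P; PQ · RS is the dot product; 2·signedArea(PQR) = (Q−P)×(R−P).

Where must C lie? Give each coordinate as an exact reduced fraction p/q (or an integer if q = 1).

C = (8039/986, -7084/1479)

1. C_x = 8039/986  [CG · AE = -804617/5916 ∩ CA · FD = -607/6]
2. C_y = -7084/1479  [CG · AE = -804617/5916 ∩ CA · FD = -607/6]
   → C = (8039/986, -7084/1479)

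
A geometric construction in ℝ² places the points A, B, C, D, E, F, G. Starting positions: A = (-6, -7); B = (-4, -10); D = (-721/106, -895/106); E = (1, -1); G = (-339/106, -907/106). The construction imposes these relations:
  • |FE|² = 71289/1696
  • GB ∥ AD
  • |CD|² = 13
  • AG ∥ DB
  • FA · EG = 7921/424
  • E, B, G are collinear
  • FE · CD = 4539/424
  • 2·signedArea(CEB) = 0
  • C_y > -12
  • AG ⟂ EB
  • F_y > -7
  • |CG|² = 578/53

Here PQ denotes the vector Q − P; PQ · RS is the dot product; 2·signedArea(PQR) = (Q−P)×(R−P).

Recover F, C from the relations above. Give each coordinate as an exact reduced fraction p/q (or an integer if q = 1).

1. F_x = -911/424  [line 445/106·x + 801/106·y + 25187/424 = 0 ∩ |FE|² = 71289/1696]
2. F_y = -2827/424  [line 445/106·x + 801/106·y + 25187/424 = 0 ∩ |FE|² = 71289/1696]
   → F = (-911/424, -2827/424)
3. C_x = -509/106  [2·signedArea(CEB) = 0 ∩ FE · CD = 4539/424]
4. C_y = -1213/106  [2·signedArea(CEB) = 0 ∩ FE · CD = 4539/424]
   → C = (-509/106, -1213/106)

C = (-509/106, -1213/106)
F = (-911/424, -2827/424)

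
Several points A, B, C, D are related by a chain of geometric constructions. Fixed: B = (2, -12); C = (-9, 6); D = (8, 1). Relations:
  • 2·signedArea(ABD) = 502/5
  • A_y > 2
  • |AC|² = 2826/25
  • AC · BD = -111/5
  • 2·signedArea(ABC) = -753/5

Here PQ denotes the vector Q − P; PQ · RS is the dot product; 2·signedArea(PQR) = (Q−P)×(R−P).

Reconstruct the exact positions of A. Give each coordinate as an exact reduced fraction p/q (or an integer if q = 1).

1. A_x = 6/5  [AC · BD = -111/5 ∩ 2·signedArea(ABD) = 502/5]
2. A_y = 3  [AC · BD = -111/5 ∩ 2·signedArea(ABD) = 502/5]
   → A = (6/5, 3)

A = (6/5, 3)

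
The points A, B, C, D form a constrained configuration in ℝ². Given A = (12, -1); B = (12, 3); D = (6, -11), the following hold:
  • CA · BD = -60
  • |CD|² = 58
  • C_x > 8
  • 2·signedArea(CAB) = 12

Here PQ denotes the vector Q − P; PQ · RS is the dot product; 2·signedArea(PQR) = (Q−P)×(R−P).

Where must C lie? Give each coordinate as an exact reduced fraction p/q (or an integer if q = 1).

1. C_x = 9  [2·signedArea(CAB) = 12 ∩ CA · BD = -60]
2. C_y = -4  [2·signedArea(CAB) = 12 ∩ CA · BD = -60]
   → C = (9, -4)

C = (9, -4)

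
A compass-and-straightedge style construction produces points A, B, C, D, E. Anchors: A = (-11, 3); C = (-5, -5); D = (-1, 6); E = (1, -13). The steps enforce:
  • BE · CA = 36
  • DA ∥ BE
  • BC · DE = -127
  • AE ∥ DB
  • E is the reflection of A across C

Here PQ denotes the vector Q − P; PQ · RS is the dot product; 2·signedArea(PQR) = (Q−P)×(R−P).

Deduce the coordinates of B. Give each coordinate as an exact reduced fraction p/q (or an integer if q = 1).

1. B_x = 11  [DA ∥ BE ∩ AE ∥ DB]
2. B_y = -10  [DA ∥ BE ∩ AE ∥ DB]
   → B = (11, -10)

B = (11, -10)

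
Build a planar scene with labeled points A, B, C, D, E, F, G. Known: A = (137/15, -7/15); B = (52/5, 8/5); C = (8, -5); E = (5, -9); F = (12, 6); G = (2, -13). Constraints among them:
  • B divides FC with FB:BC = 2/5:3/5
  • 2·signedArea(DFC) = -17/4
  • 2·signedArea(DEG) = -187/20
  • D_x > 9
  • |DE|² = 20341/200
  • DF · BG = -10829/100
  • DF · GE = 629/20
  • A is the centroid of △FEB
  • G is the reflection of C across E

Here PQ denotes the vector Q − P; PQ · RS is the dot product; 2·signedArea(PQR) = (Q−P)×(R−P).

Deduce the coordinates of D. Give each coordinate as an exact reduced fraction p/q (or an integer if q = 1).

D = (189/20, 1/20)

1. D_x = 189/20  [2·signedArea(DFC) = -17/4 ∩ DF · GE = 629/20]
2. D_y = 1/20  [2·signedArea(DFC) = -17/4 ∩ DF · GE = 629/20]
   → D = (189/20, 1/20)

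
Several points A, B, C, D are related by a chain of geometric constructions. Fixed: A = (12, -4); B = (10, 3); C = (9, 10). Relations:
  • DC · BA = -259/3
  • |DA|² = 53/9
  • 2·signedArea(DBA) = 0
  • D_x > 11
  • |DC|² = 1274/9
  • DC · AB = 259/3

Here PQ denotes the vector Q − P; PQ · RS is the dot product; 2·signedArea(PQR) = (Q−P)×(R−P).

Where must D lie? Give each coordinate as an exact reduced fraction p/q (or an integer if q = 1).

D = (34/3, -5/3)

1. D_x = 34/3  [2·signedArea(DBA) = 0 ∩ DC · BA = -259/3]
2. D_y = -5/3  [2·signedArea(DBA) = 0 ∩ DC · BA = -259/3]
   → D = (34/3, -5/3)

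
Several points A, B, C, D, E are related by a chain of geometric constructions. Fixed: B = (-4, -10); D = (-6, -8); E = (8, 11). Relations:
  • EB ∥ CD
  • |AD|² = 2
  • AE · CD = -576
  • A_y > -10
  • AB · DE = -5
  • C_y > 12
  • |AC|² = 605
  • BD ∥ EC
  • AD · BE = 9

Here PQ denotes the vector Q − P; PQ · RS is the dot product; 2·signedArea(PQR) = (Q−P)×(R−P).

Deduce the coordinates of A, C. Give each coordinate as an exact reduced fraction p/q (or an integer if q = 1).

A = (-5, -9)
C = (6, 13)

1. A_x = -5  [AD · BE = 9 ∩ AB · DE = -5]
2. A_y = -9  [AD · BE = 9 ∩ AB · DE = -5]
   → A = (-5, -9)
3. C_x = 6  [AE · CD = -576 ∩ EB ∥ CD]
4. C_y = 13  [AE · CD = -576 ∩ EB ∥ CD]
   → C = (6, 13)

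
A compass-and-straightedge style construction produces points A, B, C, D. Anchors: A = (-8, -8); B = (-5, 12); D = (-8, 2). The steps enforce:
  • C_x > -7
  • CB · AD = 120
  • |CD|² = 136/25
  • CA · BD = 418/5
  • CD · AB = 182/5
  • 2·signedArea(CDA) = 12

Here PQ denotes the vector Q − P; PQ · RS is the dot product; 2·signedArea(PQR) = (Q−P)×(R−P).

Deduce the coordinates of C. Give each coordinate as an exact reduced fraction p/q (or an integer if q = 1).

1. C_x = -34/5  [CD · AB = 182/5 ∩ 2·signedArea(CDA) = 12]
2. C_y = 0  [CD · AB = 182/5 ∩ 2·signedArea(CDA) = 12]
   → C = (-34/5, 0)

C = (-34/5, 0)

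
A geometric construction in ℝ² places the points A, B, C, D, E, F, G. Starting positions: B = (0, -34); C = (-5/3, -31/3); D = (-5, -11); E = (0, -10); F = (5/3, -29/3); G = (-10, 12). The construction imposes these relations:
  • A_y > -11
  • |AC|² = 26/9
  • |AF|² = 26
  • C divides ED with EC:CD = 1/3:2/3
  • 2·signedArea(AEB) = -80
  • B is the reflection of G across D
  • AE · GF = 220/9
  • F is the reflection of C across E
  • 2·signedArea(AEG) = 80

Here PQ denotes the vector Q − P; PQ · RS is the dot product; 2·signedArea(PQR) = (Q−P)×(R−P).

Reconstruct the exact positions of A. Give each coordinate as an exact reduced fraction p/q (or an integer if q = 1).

A = (-10/3, -32/3)

1. A_x = -10/3  [2·signedArea(AEG) = 80 ∩ 2·signedArea(AEB) = -80]
2. A_y = -32/3  [2·signedArea(AEG) = 80 ∩ 2·signedArea(AEB) = -80]
   → A = (-10/3, -32/3)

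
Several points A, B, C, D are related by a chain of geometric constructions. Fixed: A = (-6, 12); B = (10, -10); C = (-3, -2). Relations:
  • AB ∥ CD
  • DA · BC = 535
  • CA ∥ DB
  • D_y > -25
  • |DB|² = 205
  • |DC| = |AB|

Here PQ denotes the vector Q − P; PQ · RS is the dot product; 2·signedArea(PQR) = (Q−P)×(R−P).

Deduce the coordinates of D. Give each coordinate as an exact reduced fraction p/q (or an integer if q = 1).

1. D_x = 13  [CA ∥ DB ∩ AB ∥ CD]
2. D_y = -24  [CA ∥ DB ∩ AB ∥ CD]
   → D = (13, -24)

D = (13, -24)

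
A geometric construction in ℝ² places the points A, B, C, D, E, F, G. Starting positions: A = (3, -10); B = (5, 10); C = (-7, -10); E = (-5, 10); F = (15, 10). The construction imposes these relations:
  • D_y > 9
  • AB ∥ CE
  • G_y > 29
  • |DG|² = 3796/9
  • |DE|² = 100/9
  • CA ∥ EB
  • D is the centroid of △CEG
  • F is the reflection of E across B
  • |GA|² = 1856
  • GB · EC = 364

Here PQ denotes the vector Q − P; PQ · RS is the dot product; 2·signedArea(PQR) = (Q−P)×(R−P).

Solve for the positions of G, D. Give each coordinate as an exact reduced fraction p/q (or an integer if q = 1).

1. G_x = -13  [line 2·x + 20·y + -574 = 0 ∩ |GA|² = 1856]
2. G_y = 30  [line 2·x + 20·y + -574 = 0 ∩ |GA|² = 1856]
   → G = (-13, 30)
3. D_x = -25/3  [D is the centroid of △CEG]
4. D_y = 10  [D is the centroid of △CEG]
   → D = (-25/3, 10)

D = (-25/3, 10)
G = (-13, 30)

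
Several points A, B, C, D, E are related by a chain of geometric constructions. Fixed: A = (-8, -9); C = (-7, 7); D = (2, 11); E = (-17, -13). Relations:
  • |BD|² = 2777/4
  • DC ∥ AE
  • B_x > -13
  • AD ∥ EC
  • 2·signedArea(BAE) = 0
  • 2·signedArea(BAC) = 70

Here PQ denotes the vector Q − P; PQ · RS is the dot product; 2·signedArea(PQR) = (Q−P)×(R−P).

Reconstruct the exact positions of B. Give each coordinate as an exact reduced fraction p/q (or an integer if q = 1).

1. B_x = -25/2  [2·signedArea(BAE) = 0 ∩ 2·signedArea(BAC) = 70]
2. B_y = -11  [2·signedArea(BAE) = 0 ∩ 2·signedArea(BAC) = 70]
   → B = (-25/2, -11)

B = (-25/2, -11)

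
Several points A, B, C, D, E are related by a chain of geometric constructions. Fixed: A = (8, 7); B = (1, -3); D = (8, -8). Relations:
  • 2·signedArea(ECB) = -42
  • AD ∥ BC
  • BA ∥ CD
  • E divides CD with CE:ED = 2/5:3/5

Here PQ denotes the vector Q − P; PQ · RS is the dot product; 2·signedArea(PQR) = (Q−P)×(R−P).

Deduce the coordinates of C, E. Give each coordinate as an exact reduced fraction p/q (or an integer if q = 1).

C = (1, -18)
E = (19/5, -14)

1. C_x = 1  [BA ∥ CD ∩ AD ∥ BC]
2. C_y = -18  [BA ∥ CD ∩ AD ∥ BC]
   → C = (1, -18)
3. E_x = 19/5  [E divides CD with CE:ED = 2/5:3/5]
4. E_y = -14  [E divides CD with CE:ED = 2/5:3/5]
   → E = (19/5, -14)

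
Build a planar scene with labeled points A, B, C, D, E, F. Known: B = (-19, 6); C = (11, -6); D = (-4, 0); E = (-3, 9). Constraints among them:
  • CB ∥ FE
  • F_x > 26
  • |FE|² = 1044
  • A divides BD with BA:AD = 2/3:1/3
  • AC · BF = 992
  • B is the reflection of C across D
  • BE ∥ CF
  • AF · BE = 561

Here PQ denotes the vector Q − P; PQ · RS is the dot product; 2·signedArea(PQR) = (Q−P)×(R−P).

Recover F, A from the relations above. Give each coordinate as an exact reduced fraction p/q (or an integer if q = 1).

A = (-9, 2)
F = (27, -3)

1. F_x = 27  [CB ∥ FE ∩ BE ∥ CF]
2. F_y = -3  [CB ∥ FE ∩ BE ∥ CF]
   → F = (27, -3)
3. A_x = -9  [A divides BD with BA:AD = 2/3:1/3]
4. A_y = 2  [A divides BD with BA:AD = 2/3:1/3]
   → A = (-9, 2)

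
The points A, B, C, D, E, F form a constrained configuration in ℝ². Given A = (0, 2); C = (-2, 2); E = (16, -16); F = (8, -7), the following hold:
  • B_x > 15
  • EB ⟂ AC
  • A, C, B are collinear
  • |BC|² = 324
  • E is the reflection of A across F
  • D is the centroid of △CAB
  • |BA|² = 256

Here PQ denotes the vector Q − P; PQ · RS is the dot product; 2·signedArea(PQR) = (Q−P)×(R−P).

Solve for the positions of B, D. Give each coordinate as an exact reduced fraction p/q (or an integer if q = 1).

B = (16, 2)
D = (14/3, 2)

1. B_x = 16  [A, C, B are collinear ∩ EB ⟂ AC]
2. B_y = 2  [A, C, B are collinear ∩ EB ⟂ AC]
   → B = (16, 2)
3. D_x = 14/3  [D is the centroid of △CAB]
4. D_y = 2  [D is the centroid of △CAB]
   → D = (14/3, 2)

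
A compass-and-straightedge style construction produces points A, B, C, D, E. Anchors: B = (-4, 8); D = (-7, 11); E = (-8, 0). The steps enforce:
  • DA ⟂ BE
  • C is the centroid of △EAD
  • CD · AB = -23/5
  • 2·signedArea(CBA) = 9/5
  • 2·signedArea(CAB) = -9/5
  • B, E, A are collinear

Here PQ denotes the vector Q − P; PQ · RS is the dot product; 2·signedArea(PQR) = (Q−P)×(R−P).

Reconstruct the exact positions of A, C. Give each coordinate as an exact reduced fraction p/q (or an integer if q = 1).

1. A_x = -17/5  [B, E, A are collinear ∩ DA ⟂ BE]
2. A_y = 46/5  [B, E, A are collinear ∩ DA ⟂ BE]
   → A = (-17/5, 46/5)
3. C_x = -92/15  [C is the centroid of △EAD]
4. C_y = 101/15  [C is the centroid of △EAD]
   → C = (-92/15, 101/15)

A = (-17/5, 46/5)
C = (-92/15, 101/15)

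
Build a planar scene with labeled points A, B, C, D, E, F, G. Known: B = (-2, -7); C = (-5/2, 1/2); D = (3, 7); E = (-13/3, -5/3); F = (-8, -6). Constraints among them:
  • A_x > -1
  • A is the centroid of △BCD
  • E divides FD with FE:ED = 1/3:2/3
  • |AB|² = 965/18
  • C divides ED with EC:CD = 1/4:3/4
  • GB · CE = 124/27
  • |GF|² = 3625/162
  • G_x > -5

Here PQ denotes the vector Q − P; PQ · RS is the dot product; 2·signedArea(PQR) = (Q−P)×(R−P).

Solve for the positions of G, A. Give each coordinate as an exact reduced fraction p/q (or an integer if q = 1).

1. G_x = -89/18  [line 11/6·x + 13/6·y + 769/54 = 0 ∩ |GF|² = 3625/162]
2. G_y = -43/18  [line 11/6·x + 13/6·y + 769/54 = 0 ∩ |GF|² = 3625/162]
   → G = (-89/18, -43/18)
3. A_x = -1/2  [A is the centroid of △BCD]
4. A_y = 1/6  [A is the centroid of △BCD]
   → A = (-1/2, 1/6)

A = (-1/2, 1/6)
G = (-89/18, -43/18)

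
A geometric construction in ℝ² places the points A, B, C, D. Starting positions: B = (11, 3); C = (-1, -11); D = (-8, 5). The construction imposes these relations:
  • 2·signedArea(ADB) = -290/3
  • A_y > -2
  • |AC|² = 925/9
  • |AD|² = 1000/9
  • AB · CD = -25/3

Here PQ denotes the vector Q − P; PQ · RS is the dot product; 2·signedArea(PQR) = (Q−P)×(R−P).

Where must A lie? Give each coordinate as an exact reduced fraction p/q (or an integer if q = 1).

1. A_x = 2/3  [2·signedArea(ADB) = -290/3 ∩ AB · CD = -25/3]
2. A_y = -1  [2·signedArea(ADB) = -290/3 ∩ AB · CD = -25/3]
   → A = (2/3, -1)

A = (2/3, -1)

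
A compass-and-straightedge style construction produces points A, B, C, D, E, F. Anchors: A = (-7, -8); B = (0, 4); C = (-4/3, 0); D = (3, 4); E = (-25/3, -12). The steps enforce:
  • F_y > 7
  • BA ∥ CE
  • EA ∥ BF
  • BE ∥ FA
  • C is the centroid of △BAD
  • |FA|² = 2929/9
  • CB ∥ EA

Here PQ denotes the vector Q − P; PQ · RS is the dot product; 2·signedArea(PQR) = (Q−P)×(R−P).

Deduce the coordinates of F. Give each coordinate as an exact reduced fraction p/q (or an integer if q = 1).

F = (4/3, 8)

1. F_x = 4/3  [BE ∥ FA ∩ EA ∥ BF]
2. F_y = 8  [BE ∥ FA ∩ EA ∥ BF]
   → F = (4/3, 8)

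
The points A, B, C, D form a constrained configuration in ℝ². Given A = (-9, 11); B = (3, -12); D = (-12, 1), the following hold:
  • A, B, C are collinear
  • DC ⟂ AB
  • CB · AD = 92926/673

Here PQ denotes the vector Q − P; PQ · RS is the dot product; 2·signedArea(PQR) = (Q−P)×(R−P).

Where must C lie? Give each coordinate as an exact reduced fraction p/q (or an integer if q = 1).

1. C_x = -3729/673  [A, B, C are collinear ∩ DC ⟂ AB]
2. C_y = 2941/673  [A, B, C are collinear ∩ DC ⟂ AB]
   → C = (-3729/673, 2941/673)

C = (-3729/673, 2941/673)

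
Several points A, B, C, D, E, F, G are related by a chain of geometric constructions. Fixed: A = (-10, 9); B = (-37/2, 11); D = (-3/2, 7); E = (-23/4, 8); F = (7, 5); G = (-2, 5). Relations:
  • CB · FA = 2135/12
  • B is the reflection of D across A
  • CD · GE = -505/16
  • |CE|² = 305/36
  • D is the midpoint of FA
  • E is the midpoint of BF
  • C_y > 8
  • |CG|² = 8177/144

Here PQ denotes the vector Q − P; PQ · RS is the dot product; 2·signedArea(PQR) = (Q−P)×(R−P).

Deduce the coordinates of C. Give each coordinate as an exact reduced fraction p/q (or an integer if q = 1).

C = (-103/12, 26/3)

1. C_x = -103/12  [CD · GE = -505/16 ∩ CB · FA = 2135/12]
2. C_y = 26/3  [CD · GE = -505/16 ∩ CB · FA = 2135/12]
   → C = (-103/12, 26/3)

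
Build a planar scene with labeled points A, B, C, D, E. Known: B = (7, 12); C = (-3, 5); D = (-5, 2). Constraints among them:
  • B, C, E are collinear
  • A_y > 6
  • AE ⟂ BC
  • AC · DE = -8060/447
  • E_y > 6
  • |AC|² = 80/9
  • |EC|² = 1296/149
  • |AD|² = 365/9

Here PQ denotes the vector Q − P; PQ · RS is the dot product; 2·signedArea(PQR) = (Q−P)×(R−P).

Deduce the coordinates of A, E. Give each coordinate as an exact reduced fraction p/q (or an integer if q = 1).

A = (-1/3, 19/3)
E = (-87/149, 997/149)

1. E_x = -87/149  [line 7·x + -10·y + 71 = 0 ∩ |EC|² = 1296/149]
2. E_y = 997/149  [line 7·x + -10·y + 71 = 0 ∩ |EC|² = 1296/149]
   → E = (-87/149, 997/149)
3. A_x = -1/3  [AC · DE = -8060/447 ∩ AE ⟂ BC]
4. A_y = 19/3  [AC · DE = -8060/447 ∩ AE ⟂ BC]
   → A = (-1/3, 19/3)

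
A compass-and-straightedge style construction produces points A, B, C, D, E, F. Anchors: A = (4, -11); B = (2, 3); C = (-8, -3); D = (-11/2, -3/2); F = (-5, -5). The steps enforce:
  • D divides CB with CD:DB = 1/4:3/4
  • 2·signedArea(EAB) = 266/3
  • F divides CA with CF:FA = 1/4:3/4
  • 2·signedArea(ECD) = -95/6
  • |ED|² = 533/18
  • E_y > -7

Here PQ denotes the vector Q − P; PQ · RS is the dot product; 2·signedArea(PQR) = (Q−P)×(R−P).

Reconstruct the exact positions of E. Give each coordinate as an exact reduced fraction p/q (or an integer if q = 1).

E = (-3, -19/3)

1. E_x = -3  [2·signedArea(EAB) = 266/3 ∩ 2·signedArea(ECD) = -95/6]
2. E_y = -19/3  [2·signedArea(EAB) = 266/3 ∩ 2·signedArea(ECD) = -95/6]
   → E = (-3, -19/3)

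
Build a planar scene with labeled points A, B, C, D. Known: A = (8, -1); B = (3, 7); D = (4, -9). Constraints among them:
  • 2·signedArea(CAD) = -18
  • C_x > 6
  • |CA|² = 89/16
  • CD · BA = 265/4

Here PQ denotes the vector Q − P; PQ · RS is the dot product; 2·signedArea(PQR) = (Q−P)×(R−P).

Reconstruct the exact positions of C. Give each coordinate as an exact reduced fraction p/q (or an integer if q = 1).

1. C_x = 27/4  [2·signedArea(CAD) = -18 ∩ CD · BA = 265/4]
2. C_y = 1  [2·signedArea(CAD) = -18 ∩ CD · BA = 265/4]
   → C = (27/4, 1)

C = (27/4, 1)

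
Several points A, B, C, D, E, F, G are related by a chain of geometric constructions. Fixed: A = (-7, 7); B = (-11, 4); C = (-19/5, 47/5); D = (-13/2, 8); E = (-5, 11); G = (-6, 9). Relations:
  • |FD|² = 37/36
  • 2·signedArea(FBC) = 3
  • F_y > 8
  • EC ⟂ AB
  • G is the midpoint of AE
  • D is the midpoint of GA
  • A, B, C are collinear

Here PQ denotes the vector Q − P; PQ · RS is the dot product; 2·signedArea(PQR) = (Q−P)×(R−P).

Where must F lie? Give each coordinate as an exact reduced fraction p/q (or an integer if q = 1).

F = (-28/5, 127/15)

1. F_x = -28/5  [line -27/5·x + 36/5·y + -456/5 = 0 ∩ |FD|² = 37/36]
2. F_y = 127/15  [line -27/5·x + 36/5·y + -456/5 = 0 ∩ |FD|² = 37/36]
   → F = (-28/5, 127/15)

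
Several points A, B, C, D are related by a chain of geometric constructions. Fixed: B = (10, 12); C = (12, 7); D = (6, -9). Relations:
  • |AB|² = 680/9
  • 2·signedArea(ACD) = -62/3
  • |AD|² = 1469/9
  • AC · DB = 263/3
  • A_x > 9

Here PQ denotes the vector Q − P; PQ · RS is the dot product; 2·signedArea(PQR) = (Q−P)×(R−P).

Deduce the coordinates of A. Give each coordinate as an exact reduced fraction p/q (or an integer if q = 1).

1. A_x = 28/3  [AC · DB = 263/3 ∩ 2·signedArea(ACD) = -62/3]
2. A_y = 10/3  [AC · DB = 263/3 ∩ 2·signedArea(ACD) = -62/3]
   → A = (28/3, 10/3)

A = (28/3, 10/3)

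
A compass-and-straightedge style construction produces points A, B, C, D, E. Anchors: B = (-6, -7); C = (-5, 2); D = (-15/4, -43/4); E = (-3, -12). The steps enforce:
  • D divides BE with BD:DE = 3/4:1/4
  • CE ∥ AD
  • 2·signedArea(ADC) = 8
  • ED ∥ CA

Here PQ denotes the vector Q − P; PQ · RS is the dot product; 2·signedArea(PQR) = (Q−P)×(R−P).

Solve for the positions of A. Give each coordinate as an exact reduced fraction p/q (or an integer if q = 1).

A = (-23/4, 13/4)

1. A_x = -23/4  [CE ∥ AD ∩ ED ∥ CA]
2. A_y = 13/4  [CE ∥ AD ∩ ED ∥ CA]
   → A = (-23/4, 13/4)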